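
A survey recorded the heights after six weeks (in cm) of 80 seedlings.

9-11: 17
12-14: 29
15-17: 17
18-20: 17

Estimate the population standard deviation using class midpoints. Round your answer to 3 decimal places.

Midpoints: 10, 13, 16, 19
n = 80, Σfm = 1142, mean = 14.2750
Σfm² = 17090
Σf(m − x̄)² = Σfm² − (Σfm)²/n = 17090 − 1142²/80 = 787.9500
Population variance = 787.9500 / 80 = 9.8494
Standard deviation = √9.8494 = 3.1384

3.138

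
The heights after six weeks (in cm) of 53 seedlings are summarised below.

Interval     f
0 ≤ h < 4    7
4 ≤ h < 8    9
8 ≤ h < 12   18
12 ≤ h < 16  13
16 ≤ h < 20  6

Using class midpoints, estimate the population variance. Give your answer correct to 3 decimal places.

Midpoints: 2, 6, 10, 14, 18
n = 53, Σfm = 538, mean = 10.1509
Σfm² = 6644
Σf(m − x̄)² = Σfm² − (Σfm)²/n = 6644 − 538²/53 = 1182.7925
Population variance = 1182.7925 / 53 = 22.3168

22.317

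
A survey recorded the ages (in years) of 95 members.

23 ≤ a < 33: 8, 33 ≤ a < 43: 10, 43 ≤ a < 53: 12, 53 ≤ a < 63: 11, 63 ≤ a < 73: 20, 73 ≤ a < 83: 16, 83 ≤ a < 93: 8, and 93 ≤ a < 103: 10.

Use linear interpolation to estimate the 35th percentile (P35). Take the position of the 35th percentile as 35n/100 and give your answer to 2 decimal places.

Cumulative frequencies: 8, 18, 30, 41, 61, 77, 85, 95
n = 95; position = 35n/100 = 33.25.
This falls in the class 53 ≤ a < 63: L = 53, F = 30, f = 11, h = 10.
35th percentile ≈ 53 + ((33.25 − 30) / 11) × 10 = 55.9545

55.95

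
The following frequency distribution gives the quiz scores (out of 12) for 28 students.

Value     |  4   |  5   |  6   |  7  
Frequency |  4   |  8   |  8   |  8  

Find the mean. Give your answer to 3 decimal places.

5.714

Values: 4, 5, 6, 7
Σfx = 4×4 + 8×5 + 8×6 + 8×7 = 160
n = Σf = 28
Mean = 160 / 28 = 5.7143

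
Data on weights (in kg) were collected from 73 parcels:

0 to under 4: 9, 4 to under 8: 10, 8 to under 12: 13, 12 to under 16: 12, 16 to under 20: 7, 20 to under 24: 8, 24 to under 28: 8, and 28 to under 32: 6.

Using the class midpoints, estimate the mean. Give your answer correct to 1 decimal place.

Midpoints: 2, 6, 10, 14, 18, 22, 26, 30
Σfm = 9×2 + 10×6 + 13×10 + 12×14 + 7×18 + 8×22 + 8×26 + 6×30 = 1066
n = Σf = 73
Mean = 1066 / 73 = 14.6027

14.6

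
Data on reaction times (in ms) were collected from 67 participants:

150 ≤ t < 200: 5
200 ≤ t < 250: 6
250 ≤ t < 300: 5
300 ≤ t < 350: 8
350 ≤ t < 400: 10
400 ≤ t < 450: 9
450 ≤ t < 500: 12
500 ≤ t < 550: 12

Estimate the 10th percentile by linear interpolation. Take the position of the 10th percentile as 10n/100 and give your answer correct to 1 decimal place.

Cumulative frequencies: 5, 11, 16, 24, 34, 43, 55, 67
n = 67; position = 10n/100 = 6.7.
This falls in the class 200 ≤ t < 250: L = 200, F = 5, f = 6, h = 50.
10th percentile ≈ 200 + ((6.7 − 5) / 6) × 50 = 214.1667

214.2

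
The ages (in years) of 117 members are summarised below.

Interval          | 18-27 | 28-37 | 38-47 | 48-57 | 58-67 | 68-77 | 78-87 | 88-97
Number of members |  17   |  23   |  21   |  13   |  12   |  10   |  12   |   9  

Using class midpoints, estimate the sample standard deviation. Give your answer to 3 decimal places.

22.134

Midpoints: 22.5, 32.5, 42.5, 52.5, 62.5, 72.5, 82.5, 92.5
n = 117, Σfm = 6002.5, mean = 51.3034
Σfm² = 364781.25
Σf(m − x̄)² = Σfm² − (Σfm)²/n = 364781.25 − 6002.5²/117 = 56832.4786
Sample variance = 56832.4786 / 116 = 489.9352
Standard deviation = √489.9352 = 22.1345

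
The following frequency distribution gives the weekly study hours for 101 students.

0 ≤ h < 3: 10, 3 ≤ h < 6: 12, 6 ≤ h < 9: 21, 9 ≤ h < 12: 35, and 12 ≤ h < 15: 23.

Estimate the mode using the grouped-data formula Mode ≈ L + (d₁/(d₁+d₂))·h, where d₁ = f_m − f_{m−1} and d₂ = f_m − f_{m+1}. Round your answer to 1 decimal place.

10.6

Modal class: 9 ≤ h < 12 (highest frequency 35).
d₁ = 35 − 21 = 14, d₂ = 35 − 23 = 12
Mode ≈ 9 + (14/(14+12)) × 3 = 9 + 1.6154 = 10.6154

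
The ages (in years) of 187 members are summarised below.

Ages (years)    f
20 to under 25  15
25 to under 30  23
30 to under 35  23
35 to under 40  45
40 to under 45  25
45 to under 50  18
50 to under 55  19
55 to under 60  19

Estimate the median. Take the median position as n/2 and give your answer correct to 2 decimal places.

Cumulative frequencies: 15, 38, 61, 106, 131, 149, 168, 187
n = 187; position = n/2 = 93.5.
This falls in the class 35 to under 40: L = 35, F = 61, f = 45, h = 5.
Median ≈ 35 + ((93.5 − 61) / 45) × 5 = 38.6111

38.61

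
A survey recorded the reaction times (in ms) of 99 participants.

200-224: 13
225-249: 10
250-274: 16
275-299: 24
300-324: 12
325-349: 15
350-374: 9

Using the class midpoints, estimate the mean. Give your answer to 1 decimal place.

285.5

Midpoints: 212, 237, 262, 287, 312, 337, 362
Σfm = 13×212 + 10×237 + 16×262 + 24×287 + 12×312 + 15×337 + 9×362 = 28263
n = Σf = 99
Mean = 28263 / 99 = 285.4848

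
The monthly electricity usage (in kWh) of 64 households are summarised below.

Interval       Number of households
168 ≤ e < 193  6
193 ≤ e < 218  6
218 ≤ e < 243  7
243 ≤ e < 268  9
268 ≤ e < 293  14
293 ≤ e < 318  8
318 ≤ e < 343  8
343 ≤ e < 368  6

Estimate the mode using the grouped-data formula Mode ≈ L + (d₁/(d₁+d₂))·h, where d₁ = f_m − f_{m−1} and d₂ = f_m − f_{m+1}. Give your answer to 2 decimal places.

Modal class: 268 ≤ e < 293 (highest frequency 14).
d₁ = 14 − 9 = 5, d₂ = 14 − 8 = 6
Mode ≈ 268 + (5/(5+6)) × 25 = 268 + 11.3636 = 279.3636

279.36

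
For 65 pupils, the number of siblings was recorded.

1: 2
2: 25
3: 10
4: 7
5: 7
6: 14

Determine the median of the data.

3

Cumulative frequencies: 2, 27, 37, 44, 51, 65
n = 65, so the median is the value in position (n+1)/2 = 33.
Position 33 falls at value 3.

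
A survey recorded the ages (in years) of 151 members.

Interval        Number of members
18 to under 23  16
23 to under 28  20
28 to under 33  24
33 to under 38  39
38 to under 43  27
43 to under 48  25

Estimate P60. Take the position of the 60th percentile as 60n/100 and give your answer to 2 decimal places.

36.92

Cumulative frequencies: 16, 36, 60, 99, 126, 151
n = 151; position = 60n/100 = 90.6.
This falls in the class 33 to under 38: L = 33, F = 60, f = 39, h = 5.
60th percentile ≈ 33 + ((90.6 − 60) / 39) × 5 = 36.9231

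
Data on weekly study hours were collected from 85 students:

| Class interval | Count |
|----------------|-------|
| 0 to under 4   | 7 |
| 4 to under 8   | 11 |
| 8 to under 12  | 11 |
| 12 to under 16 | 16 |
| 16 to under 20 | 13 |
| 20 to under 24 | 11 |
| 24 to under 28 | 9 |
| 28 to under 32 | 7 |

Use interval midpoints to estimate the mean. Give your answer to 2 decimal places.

15.69

Midpoints: 2, 6, 10, 14, 18, 22, 26, 30
Σfm = 7×2 + 11×6 + 11×10 + 16×14 + 13×18 + 11×22 + 9×26 + 7×30 = 1334
n = Σf = 85
Mean = 1334 / 85 = 15.6941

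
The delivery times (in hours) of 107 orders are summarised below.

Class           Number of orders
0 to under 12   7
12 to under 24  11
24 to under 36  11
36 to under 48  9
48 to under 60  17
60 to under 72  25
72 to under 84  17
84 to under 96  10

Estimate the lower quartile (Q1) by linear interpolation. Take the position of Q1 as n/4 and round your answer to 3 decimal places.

Cumulative frequencies: 7, 18, 29, 38, 55, 80, 97, 107
n = 107; position = n/4 = 26.75.
This falls in the class 24 to under 36: L = 24, F = 18, f = 11, h = 12.
Lower quartile ≈ 24 + ((26.75 − 18) / 11) × 12 = 33.5455

33.545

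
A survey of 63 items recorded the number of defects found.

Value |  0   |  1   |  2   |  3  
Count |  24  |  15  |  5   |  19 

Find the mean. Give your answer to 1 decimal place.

Values: 0, 1, 2, 3
Σfx = 24×0 + 15×1 + 5×2 + 19×3 = 82
n = Σf = 63
Mean = 82 / 63 = 1.3016

1.3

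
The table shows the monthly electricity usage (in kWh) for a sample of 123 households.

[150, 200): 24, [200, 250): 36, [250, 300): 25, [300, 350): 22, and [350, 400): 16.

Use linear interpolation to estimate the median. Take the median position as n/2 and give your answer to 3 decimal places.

253.000

Cumulative frequencies: 24, 60, 85, 107, 123
n = 123; position = n/2 = 61.5.
This falls in the class [250, 300): L = 250, F = 60, f = 25, h = 50.
Median ≈ 250 + ((61.5 − 60) / 25) × 50 = 253.0000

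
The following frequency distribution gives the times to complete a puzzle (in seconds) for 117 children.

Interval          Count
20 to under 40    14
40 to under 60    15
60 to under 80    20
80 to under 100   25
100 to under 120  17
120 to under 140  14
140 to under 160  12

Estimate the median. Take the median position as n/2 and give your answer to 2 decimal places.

Cumulative frequencies: 14, 29, 49, 74, 91, 105, 117
n = 117; position = n/2 = 58.5.
This falls in the class 80 to under 100: L = 80, F = 49, f = 25, h = 20.
Median ≈ 80 + ((58.5 − 49) / 25) × 20 = 87.6000

87.60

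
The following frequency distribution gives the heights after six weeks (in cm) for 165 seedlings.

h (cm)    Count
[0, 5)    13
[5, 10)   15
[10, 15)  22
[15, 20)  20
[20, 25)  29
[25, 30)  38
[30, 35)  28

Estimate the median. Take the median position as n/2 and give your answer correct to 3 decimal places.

Cumulative frequencies: 13, 28, 50, 70, 99, 137, 165
n = 165; position = n/2 = 82.5.
This falls in the class [20, 25): L = 20, F = 70, f = 29, h = 5.
Median ≈ 20 + ((82.5 − 70) / 29) × 5 = 22.1552

22.155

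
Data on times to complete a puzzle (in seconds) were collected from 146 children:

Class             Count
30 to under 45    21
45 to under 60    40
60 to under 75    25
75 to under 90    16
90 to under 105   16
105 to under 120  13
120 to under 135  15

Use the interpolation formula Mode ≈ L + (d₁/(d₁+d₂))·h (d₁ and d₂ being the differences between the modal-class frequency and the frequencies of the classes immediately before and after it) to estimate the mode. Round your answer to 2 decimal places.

53.38

Modal class: 45 to under 60 (highest frequency 40).
d₁ = 40 − 21 = 19, d₂ = 40 − 25 = 15
Mode ≈ 45 + (19/(19+15)) × 15 = 45 + 8.3824 = 53.3824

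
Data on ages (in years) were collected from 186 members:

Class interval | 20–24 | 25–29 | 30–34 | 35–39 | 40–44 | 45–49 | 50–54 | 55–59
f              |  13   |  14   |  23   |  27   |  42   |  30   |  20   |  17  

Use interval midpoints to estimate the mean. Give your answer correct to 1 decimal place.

40.8

Midpoints: 22, 27, 32, 37, 42, 47, 52, 57
Σfm = 13×22 + 14×27 + 23×32 + 27×37 + 42×42 + 30×47 + 20×52 + 17×57 = 7582
n = Σf = 186
Mean = 7582 / 186 = 40.7634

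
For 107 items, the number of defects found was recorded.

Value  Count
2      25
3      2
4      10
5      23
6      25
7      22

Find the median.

5

Cumulative frequencies: 25, 27, 37, 60, 85, 107
n = 107, so the median is the value in position (n+1)/2 = 54.
Position 54 falls at value 5.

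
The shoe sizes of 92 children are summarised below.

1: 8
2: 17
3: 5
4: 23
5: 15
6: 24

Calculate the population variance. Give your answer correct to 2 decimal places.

2.78

Values: 1, 2, 3, 4, 5, 6
n = 92, Σfx = 368, mean = 4.0000
Σfx² = 1728
Σf(x − x̄)² = Σfx² − (Σfx)²/n = 1728 − 368²/92 = 256.0000
Population variance = 256.0000 / 92 = 2.7826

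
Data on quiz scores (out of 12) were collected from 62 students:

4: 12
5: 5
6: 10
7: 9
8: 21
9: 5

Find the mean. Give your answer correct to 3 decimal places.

6.597

Values: 4, 5, 6, 7, 8, 9
Σfx = 12×4 + 5×5 + 10×6 + 9×7 + 21×8 + 5×9 = 409
n = Σf = 62
Mean = 409 / 62 = 6.5968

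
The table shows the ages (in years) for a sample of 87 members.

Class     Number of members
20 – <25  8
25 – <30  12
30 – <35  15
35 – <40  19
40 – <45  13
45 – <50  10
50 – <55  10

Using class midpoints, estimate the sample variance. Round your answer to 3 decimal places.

80.814

Midpoints: 22.5, 27.5, 32.5, 37.5, 42.5, 47.5, 52.5
n = 87, Σfm = 3262.5, mean = 37.5000
Σfm² = 129293.75
Σf(m − x̄)² = Σfm² − (Σfm)²/n = 129293.75 − 3262.5²/87 = 6950.0000
Sample variance = 6950.0000 / 86 = 80.8140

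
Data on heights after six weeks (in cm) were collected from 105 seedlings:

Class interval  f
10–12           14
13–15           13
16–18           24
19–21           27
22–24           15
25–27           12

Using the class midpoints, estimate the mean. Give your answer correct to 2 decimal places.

18.49

Midpoints: 11, 14, 17, 20, 23, 26
Σfm = 14×11 + 13×14 + 24×17 + 27×20 + 15×23 + 12×26 = 1941
n = Σf = 105
Mean = 1941 / 105 = 18.4857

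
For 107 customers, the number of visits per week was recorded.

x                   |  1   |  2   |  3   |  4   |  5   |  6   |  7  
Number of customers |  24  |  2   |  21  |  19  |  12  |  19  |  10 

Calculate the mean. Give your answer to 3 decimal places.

Values: 1, 2, 3, 4, 5, 6, 7
Σfx = 24×1 + 2×2 + 21×3 + 19×4 + 12×5 + 19×6 + 10×7 = 411
n = Σf = 107
Mean = 411 / 107 = 3.8411

3.841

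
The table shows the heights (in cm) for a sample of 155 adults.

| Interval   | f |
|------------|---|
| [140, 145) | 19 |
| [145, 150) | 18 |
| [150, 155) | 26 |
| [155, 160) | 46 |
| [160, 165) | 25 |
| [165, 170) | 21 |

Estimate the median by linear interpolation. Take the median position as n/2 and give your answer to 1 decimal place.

Cumulative frequencies: 19, 37, 63, 109, 134, 155
n = 155; position = n/2 = 77.5.
This falls in the class [155, 160): L = 155, F = 63, f = 46, h = 5.
Median ≈ 155 + ((77.5 − 63) / 46) × 5 = 156.5761

156.6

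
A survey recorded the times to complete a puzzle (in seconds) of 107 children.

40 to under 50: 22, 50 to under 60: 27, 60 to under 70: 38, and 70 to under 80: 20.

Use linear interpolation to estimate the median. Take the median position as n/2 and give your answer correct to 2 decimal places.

61.18

Cumulative frequencies: 22, 49, 87, 107
n = 107; position = n/2 = 53.5.
This falls in the class 60 to under 70: L = 60, F = 49, f = 38, h = 10.
Median ≈ 60 + ((53.5 − 49) / 38) × 10 = 61.1842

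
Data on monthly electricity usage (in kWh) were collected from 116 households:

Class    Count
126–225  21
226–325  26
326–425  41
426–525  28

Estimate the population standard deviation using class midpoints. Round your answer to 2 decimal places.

Midpoints: 175.5, 275.5, 375.5, 475.5
n = 116, Σfm = 39558, mean = 341.0172
Σfm² = 14732029
Σf(m − x̄)² = Σfm² − (Σfm)²/n = 14732029 − 39558²/116 = 1242068.9655
Population variance = 1242068.9655 / 116 = 10707.4911
Standard deviation = √10707.4911 = 103.4770

103.48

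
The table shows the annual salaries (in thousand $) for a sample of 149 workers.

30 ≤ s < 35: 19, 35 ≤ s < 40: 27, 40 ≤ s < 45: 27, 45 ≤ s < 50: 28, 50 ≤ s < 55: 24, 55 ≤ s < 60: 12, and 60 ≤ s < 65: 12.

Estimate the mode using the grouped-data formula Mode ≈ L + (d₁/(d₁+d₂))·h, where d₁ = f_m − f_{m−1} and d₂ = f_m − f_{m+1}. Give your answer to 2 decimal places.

Modal class: 45 ≤ s < 50 (highest frequency 28).
d₁ = 28 − 27 = 1, d₂ = 28 − 24 = 4
Mode ≈ 45 + (1/(1+4)) × 5 = 45 + 1.0000 = 46.0000

46.00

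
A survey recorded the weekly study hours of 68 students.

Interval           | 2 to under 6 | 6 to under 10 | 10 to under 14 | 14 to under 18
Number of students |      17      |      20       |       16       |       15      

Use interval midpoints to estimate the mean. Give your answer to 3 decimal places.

9.706

Midpoints: 4, 8, 12, 16
Σfm = 17×4 + 20×8 + 16×12 + 15×16 = 660
n = Σf = 68
Mean = 660 / 68 = 9.7059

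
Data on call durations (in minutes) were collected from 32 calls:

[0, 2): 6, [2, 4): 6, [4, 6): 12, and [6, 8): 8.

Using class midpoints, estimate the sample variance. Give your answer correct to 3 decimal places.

4.500

Midpoints: 1, 3, 5, 7
n = 32, Σfm = 140, mean = 4.3750
Σfm² = 752
Σf(m − x̄)² = Σfm² − (Σfm)²/n = 752 − 140²/32 = 139.5000
Sample variance = 139.5000 / 31 = 4.5000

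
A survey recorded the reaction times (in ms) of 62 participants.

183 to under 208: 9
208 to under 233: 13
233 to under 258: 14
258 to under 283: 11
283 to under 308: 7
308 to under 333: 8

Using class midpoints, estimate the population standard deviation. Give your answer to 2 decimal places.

39.50

Midpoints: 195.5, 220.5, 245.5, 270.5, 295.5, 320.5
n = 62, Σfm = 15671, mean = 252.7581
Σfm² = 4057705.5
Σf(m − x̄)² = Σfm² − (Σfm)²/n = 4057705.5 − 15671²/62 = 96733.8710
Population variance = 96733.8710 / 62 = 1560.2237
Standard deviation = √1560.2237 = 39.4997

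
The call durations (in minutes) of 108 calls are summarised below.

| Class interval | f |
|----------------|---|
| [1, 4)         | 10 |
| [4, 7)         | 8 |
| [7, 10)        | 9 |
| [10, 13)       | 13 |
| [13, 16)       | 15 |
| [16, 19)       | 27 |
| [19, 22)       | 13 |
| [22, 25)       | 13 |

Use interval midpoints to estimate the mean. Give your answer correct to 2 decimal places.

14.42

Midpoints: 2.5, 5.5, 8.5, 11.5, 14.5, 17.5, 20.5, 23.5
Σfm = 10×2.5 + 8×5.5 + 9×8.5 + 13×11.5 + 15×14.5 + 27×17.5 + 13×20.5 + 13×23.5 = 1557
n = Σf = 108
Mean = 1557 / 108 = 14.4167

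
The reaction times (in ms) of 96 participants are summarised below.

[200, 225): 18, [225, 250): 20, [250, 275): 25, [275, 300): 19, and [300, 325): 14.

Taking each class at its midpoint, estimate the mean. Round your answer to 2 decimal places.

Midpoints: 212.5, 237.5, 262.5, 287.5, 312.5
Σfm = 18×212.5 + 20×237.5 + 25×262.5 + 19×287.5 + 14×312.5 = 24975
n = Σf = 96
Mean = 24975 / 96 = 260.1562

260.16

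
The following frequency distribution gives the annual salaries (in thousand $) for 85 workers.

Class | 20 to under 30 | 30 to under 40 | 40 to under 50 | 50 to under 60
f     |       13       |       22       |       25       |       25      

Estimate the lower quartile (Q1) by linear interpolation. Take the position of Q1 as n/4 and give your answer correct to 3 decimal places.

Cumulative frequencies: 13, 35, 60, 85
n = 85; position = n/4 = 21.25.
This falls in the class 30 to under 40: L = 30, F = 13, f = 22, h = 10.
Lower quartile ≈ 30 + ((21.25 − 13) / 22) × 10 = 33.7500

33.750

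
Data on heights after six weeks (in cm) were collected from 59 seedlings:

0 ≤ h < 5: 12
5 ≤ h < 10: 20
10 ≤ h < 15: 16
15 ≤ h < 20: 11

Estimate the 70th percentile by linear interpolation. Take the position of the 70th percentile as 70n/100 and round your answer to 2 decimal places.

Cumulative frequencies: 12, 32, 48, 59
n = 59; position = 70n/100 = 41.3.
This falls in the class 10 ≤ h < 15: L = 10, F = 32, f = 16, h = 5.
70th percentile ≈ 10 + ((41.3 − 32) / 16) × 5 = 12.9062

12.91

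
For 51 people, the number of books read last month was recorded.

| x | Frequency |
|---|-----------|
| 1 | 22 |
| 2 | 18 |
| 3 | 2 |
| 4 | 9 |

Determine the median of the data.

2

Cumulative frequencies: 22, 40, 42, 51
n = 51, so the median is the value in position (n+1)/2 = 26.
Position 26 falls at value 2.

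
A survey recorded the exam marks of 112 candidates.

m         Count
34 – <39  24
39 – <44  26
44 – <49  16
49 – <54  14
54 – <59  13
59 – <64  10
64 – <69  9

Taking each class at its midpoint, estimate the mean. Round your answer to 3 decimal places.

47.929

Midpoints: 36.5, 41.5, 46.5, 51.5, 56.5, 61.5, 66.5
Σfm = 24×36.5 + 26×41.5 + 16×46.5 + 14×51.5 + 13×56.5 + 10×61.5 + 9×66.5 = 5368
n = Σf = 112
Mean = 5368 / 112 = 47.9286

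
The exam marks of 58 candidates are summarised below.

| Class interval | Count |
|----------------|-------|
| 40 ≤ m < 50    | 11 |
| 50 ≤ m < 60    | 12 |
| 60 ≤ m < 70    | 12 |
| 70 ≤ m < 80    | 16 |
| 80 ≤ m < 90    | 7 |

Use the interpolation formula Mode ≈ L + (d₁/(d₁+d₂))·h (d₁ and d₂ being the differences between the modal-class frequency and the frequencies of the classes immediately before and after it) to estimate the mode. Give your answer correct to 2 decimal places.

Modal class: 70 ≤ m < 80 (highest frequency 16).
d₁ = 16 − 12 = 4, d₂ = 16 − 7 = 9
Mode ≈ 70 + (4/(4+9)) × 10 = 70 + 3.0769 = 73.0769

73.08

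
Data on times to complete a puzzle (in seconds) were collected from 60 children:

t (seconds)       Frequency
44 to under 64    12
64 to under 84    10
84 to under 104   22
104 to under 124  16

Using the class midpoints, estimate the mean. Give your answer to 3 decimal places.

Midpoints: 54, 74, 94, 114
Σfm = 12×54 + 10×74 + 22×94 + 16×114 = 5280
n = Σf = 60
Mean = 5280 / 60 = 88.0000

88.000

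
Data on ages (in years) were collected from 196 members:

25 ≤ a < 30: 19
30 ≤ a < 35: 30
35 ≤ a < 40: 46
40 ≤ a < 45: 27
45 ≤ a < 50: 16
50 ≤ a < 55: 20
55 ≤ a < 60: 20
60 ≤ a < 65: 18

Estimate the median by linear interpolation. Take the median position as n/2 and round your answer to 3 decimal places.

40.556

Cumulative frequencies: 19, 49, 95, 122, 138, 158, 178, 196
n = 196; position = n/2 = 98.
This falls in the class 40 ≤ a < 45: L = 40, F = 95, f = 27, h = 5.
Median ≈ 40 + ((98 − 95) / 27) × 5 = 40.5556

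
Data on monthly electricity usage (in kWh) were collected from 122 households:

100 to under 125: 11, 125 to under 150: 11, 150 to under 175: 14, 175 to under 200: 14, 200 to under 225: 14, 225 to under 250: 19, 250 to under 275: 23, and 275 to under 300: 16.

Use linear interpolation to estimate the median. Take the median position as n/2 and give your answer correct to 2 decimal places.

219.64

Cumulative frequencies: 11, 22, 36, 50, 64, 83, 106, 122
n = 122; position = n/2 = 61.
This falls in the class 200 to under 225: L = 200, F = 50, f = 14, h = 25.
Median ≈ 200 + ((61 − 50) / 14) × 25 = 219.6429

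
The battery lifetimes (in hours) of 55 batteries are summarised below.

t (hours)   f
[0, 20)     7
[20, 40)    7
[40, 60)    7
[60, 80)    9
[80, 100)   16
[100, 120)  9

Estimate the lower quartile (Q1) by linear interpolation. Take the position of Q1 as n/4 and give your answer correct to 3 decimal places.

Cumulative frequencies: 7, 14, 21, 30, 46, 55
n = 55; position = n/4 = 13.75.
This falls in the class [20, 40): L = 20, F = 7, f = 7, h = 20.
Lower quartile ≈ 20 + ((13.75 − 7) / 7) × 20 = 39.2857

39.286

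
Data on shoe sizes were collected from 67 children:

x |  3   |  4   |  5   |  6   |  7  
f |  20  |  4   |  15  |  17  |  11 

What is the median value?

Cumulative frequencies: 20, 24, 39, 56, 67
n = 67, so the median is the value in position (n+1)/2 = 34.
Position 34 falls at value 5.

5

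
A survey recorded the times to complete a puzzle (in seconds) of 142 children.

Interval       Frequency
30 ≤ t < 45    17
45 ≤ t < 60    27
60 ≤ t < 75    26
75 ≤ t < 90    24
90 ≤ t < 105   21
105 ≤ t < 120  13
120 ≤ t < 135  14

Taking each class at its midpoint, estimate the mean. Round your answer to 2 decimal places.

Midpoints: 37.5, 52.5, 67.5, 82.5, 97.5, 112.5, 127.5
Σfm = 17×37.5 + 27×52.5 + 26×67.5 + 24×82.5 + 21×97.5 + 13×112.5 + 14×127.5 = 11085
n = Σf = 142
Mean = 11085 / 142 = 78.0634

78.06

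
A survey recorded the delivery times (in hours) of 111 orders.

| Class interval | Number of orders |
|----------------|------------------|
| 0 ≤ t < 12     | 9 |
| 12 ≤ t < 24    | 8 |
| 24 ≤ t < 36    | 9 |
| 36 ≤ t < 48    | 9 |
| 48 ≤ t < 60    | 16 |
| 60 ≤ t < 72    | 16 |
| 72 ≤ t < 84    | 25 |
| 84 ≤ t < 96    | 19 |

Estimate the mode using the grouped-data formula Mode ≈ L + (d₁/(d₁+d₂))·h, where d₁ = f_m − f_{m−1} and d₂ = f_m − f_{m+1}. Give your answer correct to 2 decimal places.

Modal class: 72 ≤ t < 84 (highest frequency 25).
d₁ = 25 − 16 = 9, d₂ = 25 − 19 = 6
Mode ≈ 72 + (9/(9+6)) × 12 = 72 + 7.2000 = 79.2000

79.20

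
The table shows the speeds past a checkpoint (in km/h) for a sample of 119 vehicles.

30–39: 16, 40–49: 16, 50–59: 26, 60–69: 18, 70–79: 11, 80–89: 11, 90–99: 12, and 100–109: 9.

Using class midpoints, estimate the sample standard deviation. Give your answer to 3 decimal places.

Midpoints: 34.5, 44.5, 54.5, 64.5, 74.5, 84.5, 94.5, 104.5
n = 119, Σfm = 7665.5, mean = 64.4160
Σfm² = 547879.75
Σf(m − x̄)² = Σfm² − (Σfm)²/n = 547879.75 − 7665.5²/119 = 54099.1597
Sample variance = 54099.1597 / 118 = 458.4675
Standard deviation = √458.4675 = 21.4119

21.412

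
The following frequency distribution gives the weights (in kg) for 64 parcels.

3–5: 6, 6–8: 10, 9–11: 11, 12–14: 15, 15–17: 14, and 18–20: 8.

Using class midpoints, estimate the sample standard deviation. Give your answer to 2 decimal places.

Midpoints: 4, 7, 10, 13, 16, 19
n = 64, Σfm = 775, mean = 12.1094
Σfm² = 10693
Σf(m − x̄)² = Σfm² − (Σfm)²/n = 10693 − 775²/64 = 1308.2344
Sample variance = 1308.2344 / 63 = 20.7656
Standard deviation = √20.7656 = 4.5569

4.56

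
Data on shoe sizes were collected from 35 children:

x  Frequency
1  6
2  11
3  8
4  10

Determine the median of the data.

3

Cumulative frequencies: 6, 17, 25, 35
n = 35, so the median is the value in position (n+1)/2 = 18.
Position 18 falls at value 3.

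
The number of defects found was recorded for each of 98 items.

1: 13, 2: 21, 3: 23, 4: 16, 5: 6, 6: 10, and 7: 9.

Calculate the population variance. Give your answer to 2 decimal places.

Values: 1, 2, 3, 4, 5, 6, 7
n = 98, Σfx = 341, mean = 3.4796
Σfx² = 1511
Σf(x − x̄)² = Σfx² − (Σfx)²/n = 1511 − 341²/98 = 324.4592
Population variance = 324.4592 / 98 = 3.3108

3.31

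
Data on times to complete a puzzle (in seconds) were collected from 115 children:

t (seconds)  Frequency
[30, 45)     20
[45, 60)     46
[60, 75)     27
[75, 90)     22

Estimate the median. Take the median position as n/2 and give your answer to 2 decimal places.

57.23

Cumulative frequencies: 20, 66, 93, 115
n = 115; position = n/2 = 57.5.
This falls in the class [45, 60): L = 45, F = 20, f = 46, h = 15.
Median ≈ 45 + ((57.5 − 20) / 46) × 15 = 57.2283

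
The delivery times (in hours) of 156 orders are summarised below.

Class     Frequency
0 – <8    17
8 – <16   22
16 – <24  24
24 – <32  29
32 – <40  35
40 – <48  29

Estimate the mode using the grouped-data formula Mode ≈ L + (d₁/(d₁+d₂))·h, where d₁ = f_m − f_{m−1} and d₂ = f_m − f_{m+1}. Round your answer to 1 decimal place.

Modal class: 32 – <40 (highest frequency 35).
d₁ = 35 − 29 = 6, d₂ = 35 − 29 = 6
Mode ≈ 32 + (6/(6+6)) × 8 = 32 + 4.0000 = 36.0000

36.0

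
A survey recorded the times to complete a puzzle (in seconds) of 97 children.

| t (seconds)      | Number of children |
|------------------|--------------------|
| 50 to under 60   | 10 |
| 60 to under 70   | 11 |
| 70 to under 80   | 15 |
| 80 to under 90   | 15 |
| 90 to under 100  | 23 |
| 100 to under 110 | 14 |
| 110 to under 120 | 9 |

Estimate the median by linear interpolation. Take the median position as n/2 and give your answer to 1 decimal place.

88.3

Cumulative frequencies: 10, 21, 36, 51, 74, 88, 97
n = 97; position = n/2 = 48.5.
This falls in the class 80 to under 90: L = 80, F = 36, f = 15, h = 10.
Median ≈ 80 + ((48.5 − 36) / 15) × 10 = 88.3333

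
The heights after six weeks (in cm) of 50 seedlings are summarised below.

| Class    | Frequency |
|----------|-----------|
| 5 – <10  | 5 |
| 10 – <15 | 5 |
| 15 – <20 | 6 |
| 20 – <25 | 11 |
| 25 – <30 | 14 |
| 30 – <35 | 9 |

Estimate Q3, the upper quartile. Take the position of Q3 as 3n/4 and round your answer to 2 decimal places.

28.75

Cumulative frequencies: 5, 10, 16, 27, 41, 50
n = 50; position = 3n/4 = 37.5.
This falls in the class 25 – <30: L = 25, F = 27, f = 14, h = 5.
Upper quartile ≈ 25 + ((37.5 − 27) / 14) × 5 = 28.7500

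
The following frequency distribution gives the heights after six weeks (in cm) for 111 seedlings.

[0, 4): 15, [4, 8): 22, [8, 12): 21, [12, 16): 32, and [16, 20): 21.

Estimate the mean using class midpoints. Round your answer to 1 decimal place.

Midpoints: 2, 6, 10, 14, 18
Σfm = 15×2 + 22×6 + 21×10 + 32×14 + 21×18 = 1198
n = Σf = 111
Mean = 1198 / 111 = 10.7928

10.8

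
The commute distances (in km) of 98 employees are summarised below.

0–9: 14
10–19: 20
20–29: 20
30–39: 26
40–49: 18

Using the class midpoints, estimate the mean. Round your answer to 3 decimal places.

25.929

Midpoints: 4.5, 14.5, 24.5, 34.5, 44.5
Σfm = 14×4.5 + 20×14.5 + 20×24.5 + 26×34.5 + 18×44.5 = 2541
n = Σf = 98
Mean = 2541 / 98 = 25.9286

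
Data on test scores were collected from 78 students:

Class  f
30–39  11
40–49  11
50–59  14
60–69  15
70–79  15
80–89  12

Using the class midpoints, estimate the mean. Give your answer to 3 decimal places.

60.654

Midpoints: 34.5, 44.5, 54.5, 64.5, 74.5, 84.5
Σfm = 11×34.5 + 11×44.5 + 14×54.5 + 15×64.5 + 15×74.5 + 12×84.5 = 4731
n = Σf = 78
Mean = 4731 / 78 = 60.6538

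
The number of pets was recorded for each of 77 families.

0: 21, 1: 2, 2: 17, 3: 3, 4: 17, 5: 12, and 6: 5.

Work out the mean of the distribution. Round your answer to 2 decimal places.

Values: 0, 1, 2, 3, 4, 5, 6
Σfx = 21×0 + 2×1 + 17×2 + 3×3 + 17×4 + 12×5 + 5×6 = 203
n = Σf = 77
Mean = 203 / 77 = 2.6364

2.64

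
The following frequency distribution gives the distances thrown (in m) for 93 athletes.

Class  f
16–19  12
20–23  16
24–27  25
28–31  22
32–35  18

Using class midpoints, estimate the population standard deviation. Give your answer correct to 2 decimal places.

Midpoints: 17.5, 21.5, 25.5, 29.5, 33.5
n = 93, Σfm = 2443.5, mean = 26.2742
Σfm² = 66673.25
Σf(m − x̄)² = Σfm² − (Σfm)²/n = 66673.25 − 2443.5²/93 = 2472.2581
Population variance = 2472.2581 / 93 = 26.5834
Standard deviation = √26.5834 = 5.1559

5.16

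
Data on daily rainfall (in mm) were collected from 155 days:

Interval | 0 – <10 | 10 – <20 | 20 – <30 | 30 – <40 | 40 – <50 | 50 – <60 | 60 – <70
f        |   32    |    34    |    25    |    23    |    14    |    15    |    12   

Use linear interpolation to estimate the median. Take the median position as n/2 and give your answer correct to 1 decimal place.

24.6

Cumulative frequencies: 32, 66, 91, 114, 128, 143, 155
n = 155; position = n/2 = 77.5.
This falls in the class 20 – <30: L = 20, F = 66, f = 25, h = 10.
Median ≈ 20 + ((77.5 − 66) / 25) × 10 = 24.6000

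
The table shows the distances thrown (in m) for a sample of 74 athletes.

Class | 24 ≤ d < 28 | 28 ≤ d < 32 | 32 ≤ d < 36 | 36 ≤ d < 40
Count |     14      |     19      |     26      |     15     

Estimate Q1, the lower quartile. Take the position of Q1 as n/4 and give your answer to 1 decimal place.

28.9

Cumulative frequencies: 14, 33, 59, 74
n = 74; position = n/4 = 18.5.
This falls in the class 28 ≤ d < 32: L = 28, F = 14, f = 19, h = 4.
Lower quartile ≈ 28 + ((18.5 − 14) / 19) × 4 = 28.9474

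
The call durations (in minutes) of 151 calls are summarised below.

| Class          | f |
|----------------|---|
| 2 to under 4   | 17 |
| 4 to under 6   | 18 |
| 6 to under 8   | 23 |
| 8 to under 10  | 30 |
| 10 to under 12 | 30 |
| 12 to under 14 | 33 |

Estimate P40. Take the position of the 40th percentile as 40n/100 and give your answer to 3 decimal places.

Cumulative frequencies: 17, 35, 58, 88, 118, 151
n = 151; position = 40n/100 = 60.4.
This falls in the class 8 to under 10: L = 8, F = 58, f = 30, h = 2.
40th percentile ≈ 8 + ((60.4 − 58) / 30) × 2 = 8.1600

8.160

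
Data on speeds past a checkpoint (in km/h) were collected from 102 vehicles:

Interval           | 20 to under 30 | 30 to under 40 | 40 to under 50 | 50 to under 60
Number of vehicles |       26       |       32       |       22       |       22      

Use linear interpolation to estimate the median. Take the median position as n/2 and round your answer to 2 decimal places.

Cumulative frequencies: 26, 58, 80, 102
n = 102; position = n/2 = 51.
This falls in the class 30 to under 40: L = 30, F = 26, f = 32, h = 10.
Median ≈ 30 + ((51 − 26) / 32) × 10 = 37.8125

37.81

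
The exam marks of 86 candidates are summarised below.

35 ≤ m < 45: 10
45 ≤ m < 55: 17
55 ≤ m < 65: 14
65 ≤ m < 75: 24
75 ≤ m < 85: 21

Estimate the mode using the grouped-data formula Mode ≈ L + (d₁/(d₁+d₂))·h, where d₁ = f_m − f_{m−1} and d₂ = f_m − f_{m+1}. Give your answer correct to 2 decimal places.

72.69

Modal class: 65 ≤ m < 75 (highest frequency 24).
d₁ = 24 − 14 = 10, d₂ = 24 − 21 = 3
Mode ≈ 65 + (10/(10+3)) × 10 = 65 + 7.6923 = 72.6923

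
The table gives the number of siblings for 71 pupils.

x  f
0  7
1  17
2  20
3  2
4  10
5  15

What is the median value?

2

Cumulative frequencies: 7, 24, 44, 46, 56, 71
n = 71, so the median is the value in position (n+1)/2 = 36.
Position 36 falls at value 2.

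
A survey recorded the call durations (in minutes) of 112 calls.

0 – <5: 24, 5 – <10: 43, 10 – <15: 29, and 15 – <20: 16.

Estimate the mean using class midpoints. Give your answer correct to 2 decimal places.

Midpoints: 2.5, 7.5, 12.5, 17.5
Σfm = 24×2.5 + 43×7.5 + 29×12.5 + 16×17.5 = 1025
n = Σf = 112
Mean = 1025 / 112 = 9.1518

9.15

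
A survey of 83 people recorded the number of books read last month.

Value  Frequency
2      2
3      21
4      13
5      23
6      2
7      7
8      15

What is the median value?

5

Cumulative frequencies: 2, 23, 36, 59, 61, 68, 83
n = 83, so the median is the value in position (n+1)/2 = 42.
Position 42 falls at value 5.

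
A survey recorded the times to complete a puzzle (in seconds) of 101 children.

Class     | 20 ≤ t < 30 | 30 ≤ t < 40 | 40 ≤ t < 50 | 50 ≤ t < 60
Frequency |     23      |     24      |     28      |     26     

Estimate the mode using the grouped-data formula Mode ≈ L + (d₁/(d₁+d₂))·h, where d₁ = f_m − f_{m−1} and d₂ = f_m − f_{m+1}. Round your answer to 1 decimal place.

46.7

Modal class: 40 ≤ t < 50 (highest frequency 28).
d₁ = 28 − 24 = 4, d₂ = 28 − 26 = 2
Mode ≈ 40 + (4/(4+2)) × 10 = 40 + 6.6667 = 46.6667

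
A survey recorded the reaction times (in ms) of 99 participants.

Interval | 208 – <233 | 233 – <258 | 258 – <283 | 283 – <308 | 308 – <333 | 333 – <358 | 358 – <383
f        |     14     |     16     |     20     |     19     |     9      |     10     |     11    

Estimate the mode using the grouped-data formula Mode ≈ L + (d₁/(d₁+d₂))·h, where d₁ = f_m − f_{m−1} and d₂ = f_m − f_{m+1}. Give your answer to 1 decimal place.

278.0

Modal class: 258 – <283 (highest frequency 20).
d₁ = 20 − 16 = 4, d₂ = 20 − 19 = 1
Mode ≈ 258 + (4/(4+1)) × 25 = 258 + 20.0000 = 278.0000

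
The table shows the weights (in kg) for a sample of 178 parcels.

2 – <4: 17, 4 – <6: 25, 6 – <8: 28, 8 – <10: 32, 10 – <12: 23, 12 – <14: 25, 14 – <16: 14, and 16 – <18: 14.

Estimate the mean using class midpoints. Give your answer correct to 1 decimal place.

9.5

Midpoints: 3, 5, 7, 9, 11, 13, 15, 17
Σfm = 17×3 + 25×5 + 28×7 + 32×9 + 23×11 + 25×13 + 14×15 + 14×17 = 1686
n = Σf = 178
Mean = 1686 / 178 = 9.4719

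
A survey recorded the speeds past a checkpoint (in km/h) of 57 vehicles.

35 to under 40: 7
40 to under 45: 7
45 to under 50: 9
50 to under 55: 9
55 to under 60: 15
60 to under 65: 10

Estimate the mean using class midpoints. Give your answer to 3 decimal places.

Midpoints: 37.5, 42.5, 47.5, 52.5, 57.5, 62.5
Σfm = 7×37.5 + 7×42.5 + 9×47.5 + 9×52.5 + 15×57.5 + 10×62.5 = 2947.5
n = Σf = 57
Mean = 2947.5 / 57 = 51.7105

51.711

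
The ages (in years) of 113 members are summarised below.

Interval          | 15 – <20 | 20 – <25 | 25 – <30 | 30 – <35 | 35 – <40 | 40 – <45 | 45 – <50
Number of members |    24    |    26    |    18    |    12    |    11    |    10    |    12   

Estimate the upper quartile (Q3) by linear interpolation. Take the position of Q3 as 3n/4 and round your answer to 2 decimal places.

Cumulative frequencies: 24, 50, 68, 80, 91, 101, 113
n = 113; position = 3n/4 = 84.75.
This falls in the class 35 – <40: L = 35, F = 80, f = 11, h = 5.
Upper quartile ≈ 35 + ((84.75 − 80) / 11) × 5 = 37.1591

37.16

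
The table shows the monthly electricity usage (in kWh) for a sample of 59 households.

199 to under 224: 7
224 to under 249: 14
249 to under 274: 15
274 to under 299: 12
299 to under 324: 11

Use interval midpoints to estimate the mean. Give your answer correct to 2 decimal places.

264.04

Midpoints: 211.5, 236.5, 261.5, 286.5, 311.5
Σfm = 7×211.5 + 14×236.5 + 15×261.5 + 12×286.5 + 11×311.5 = 15578.5
n = Σf = 59
Mean = 15578.5 / 59 = 264.0424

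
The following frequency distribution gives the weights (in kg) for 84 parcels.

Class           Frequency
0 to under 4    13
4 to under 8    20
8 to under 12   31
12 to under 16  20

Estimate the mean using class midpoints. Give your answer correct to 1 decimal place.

8.8

Midpoints: 2, 6, 10, 14
Σfm = 13×2 + 20×6 + 31×10 + 20×14 = 736
n = Σf = 84
Mean = 736 / 84 = 8.7619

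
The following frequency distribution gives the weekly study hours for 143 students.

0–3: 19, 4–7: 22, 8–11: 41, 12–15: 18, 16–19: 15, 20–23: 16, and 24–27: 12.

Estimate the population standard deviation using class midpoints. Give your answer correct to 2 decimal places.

Midpoints: 1.5, 5.5, 9.5, 13.5, 17.5, 21.5, 25.5
n = 143, Σfm = 1694.5, mean = 11.8497
Σfm² = 27481.75
Σf(m − x̄)² = Σfm² − (Σfm)²/n = 27481.75 − 1694.5²/143 = 7402.5175
Population variance = 7402.5175 / 143 = 51.7659
Standard deviation = √51.7659 = 7.1948

7.19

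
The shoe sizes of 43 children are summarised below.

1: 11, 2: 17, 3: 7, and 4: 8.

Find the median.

2

Cumulative frequencies: 11, 28, 35, 43
n = 43, so the median is the value in position (n+1)/2 = 22.
Position 22 falls at value 2.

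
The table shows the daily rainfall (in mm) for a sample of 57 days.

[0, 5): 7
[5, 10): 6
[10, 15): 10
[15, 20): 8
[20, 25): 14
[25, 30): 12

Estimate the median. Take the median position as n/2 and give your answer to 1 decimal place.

18.4

Cumulative frequencies: 7, 13, 23, 31, 45, 57
n = 57; position = n/2 = 28.5.
This falls in the class [15, 20): L = 15, F = 23, f = 8, h = 5.
Median ≈ 15 + ((28.5 − 23) / 8) × 5 = 18.4375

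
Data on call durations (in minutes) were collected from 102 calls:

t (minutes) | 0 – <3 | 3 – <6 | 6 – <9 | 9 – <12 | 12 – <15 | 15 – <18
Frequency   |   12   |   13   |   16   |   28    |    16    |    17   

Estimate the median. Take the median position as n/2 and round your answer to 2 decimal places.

10.07

Cumulative frequencies: 12, 25, 41, 69, 85, 102
n = 102; position = n/2 = 51.
This falls in the class 9 – <12: L = 9, F = 41, f = 28, h = 3.
Median ≈ 9 + ((51 − 41) / 28) × 3 = 10.0714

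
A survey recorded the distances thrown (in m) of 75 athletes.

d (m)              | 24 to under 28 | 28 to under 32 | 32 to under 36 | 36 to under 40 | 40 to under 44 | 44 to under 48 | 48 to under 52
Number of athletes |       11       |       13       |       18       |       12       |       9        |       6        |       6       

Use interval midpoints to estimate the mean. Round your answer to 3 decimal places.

Midpoints: 26, 30, 34, 38, 42, 46, 50
Σfm = 11×26 + 13×30 + 18×34 + 12×38 + 9×42 + 6×46 + 6×50 = 2698
n = Σf = 75
Mean = 2698 / 75 = 35.9733

35.973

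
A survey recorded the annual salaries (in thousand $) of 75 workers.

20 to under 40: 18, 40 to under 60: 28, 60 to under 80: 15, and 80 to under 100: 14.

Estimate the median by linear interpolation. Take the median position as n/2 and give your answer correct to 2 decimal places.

53.93

Cumulative frequencies: 18, 46, 61, 75
n = 75; position = n/2 = 37.5.
This falls in the class 40 to under 60: L = 40, F = 18, f = 28, h = 20.
Median ≈ 40 + ((37.5 − 18) / 28) × 20 = 53.9286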